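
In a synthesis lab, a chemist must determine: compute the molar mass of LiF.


M(LiF) = 1×6.94 + 1×19.0
= 6.94 + 19.0
= 25.94 g/mol

25.94 g/mol


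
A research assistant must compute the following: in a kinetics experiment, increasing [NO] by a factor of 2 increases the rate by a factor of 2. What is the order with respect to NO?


rate ∝ [NO]^n
2^n = 2 → n = 1
Order in NO: 1

1


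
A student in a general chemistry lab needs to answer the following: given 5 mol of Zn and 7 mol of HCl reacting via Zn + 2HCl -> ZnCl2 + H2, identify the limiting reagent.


Mole ratio available / coefficient:
  Zn: 5/1 = 5.000
  HCl: 7/2 = 3.500
Smaller ratio is limiting.

HCl


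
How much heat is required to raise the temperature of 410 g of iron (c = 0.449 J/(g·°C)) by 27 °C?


q = mcΔT = 410 × 0.449 × 27
= 4970.43 J

4970.43 J


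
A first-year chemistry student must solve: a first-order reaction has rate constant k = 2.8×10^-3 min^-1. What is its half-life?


t½ = ln2/k = 0.693147/(2.8×10^-3 min^-1)
= 247.6 min

247.6 min


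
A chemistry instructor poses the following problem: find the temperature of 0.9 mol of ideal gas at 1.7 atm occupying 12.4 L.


PV = nRT  (R = 0.08206 L·atm/(mol·K))
T = PV/(nR) = 1.7×12.4/(0.9×0.08206)
= 21.08/0.073854
= 285.43 K

285.43 K


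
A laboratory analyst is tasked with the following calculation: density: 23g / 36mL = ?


ρ = mass/volume
= 23/36
= 0.639 g/mL

0.639 g/mL


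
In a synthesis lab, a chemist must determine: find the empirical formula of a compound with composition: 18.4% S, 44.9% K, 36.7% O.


Assume 100 g sample. Moles of each element:
  S: 18.4/32.07 = 0.574 mol
  K: 44.9/39.1 = 1.148 mol
  O: 36.7/16.0 = 2.294 mol
Divide by smallest (0.574):
  S: 0.574/0.574 = 1.0
  K: 1.148/0.574 = 2.0
  O: 2.294/0.574 = 4.0
Empirical formula: K2SO4

K2SO4


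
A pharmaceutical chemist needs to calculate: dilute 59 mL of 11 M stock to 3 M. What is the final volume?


C1V1 = C2V2
11 × 59 = 3 × V2
V2 = 649/3 = 216.33 mL

216.33 mL


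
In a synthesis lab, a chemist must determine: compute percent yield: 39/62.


% yield = actual/theoretical × 100
= 39/62 × 100
= 62.9%

62.9%


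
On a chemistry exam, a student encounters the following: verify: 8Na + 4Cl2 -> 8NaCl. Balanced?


Equation: 8Na + 4Cl2 -> 8NaCl
Check atoms: Cl: 8=8, Na: 8=8
Balanced

Yes, balanced


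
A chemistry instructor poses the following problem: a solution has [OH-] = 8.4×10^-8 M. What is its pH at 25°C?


pOH = -log10([OH-]) = -log10(8.4×10^-8)
= 8 - log10(8.4) = 7.08
pH = 14 - pOH = 14 - 7.08 = 6.92

6.92


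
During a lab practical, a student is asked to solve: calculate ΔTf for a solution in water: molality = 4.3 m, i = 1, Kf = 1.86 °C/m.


ΔTf = Kf × m × i
= 1.86 × 4.3 × 1
= 7.998 °C

7.998 °C


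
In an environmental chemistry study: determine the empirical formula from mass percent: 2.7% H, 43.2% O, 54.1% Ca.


Assume 100 g sample. Moles of each element:
  H: 2.7/1.008 = 2.679 mol
  O: 43.2/16.0 = 2.7 mol
  Ca: 54.1/40.08 = 1.35 mol
Divide by smallest (1.35):
  H: 2.679/1.35 = 1.98
  O: 2.7/1.35 = 2.0
  Ca: 1.35/1.35 = 1.0
Empirical formula: CaO2H2

CaO2H2


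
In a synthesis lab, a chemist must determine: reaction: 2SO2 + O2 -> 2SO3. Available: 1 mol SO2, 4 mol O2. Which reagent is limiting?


Mole ratio available / coefficient:
  SO2: 1/2 = 0.500
  O2: 4/1 = 4.000
Smaller ratio is limiting.

SO2


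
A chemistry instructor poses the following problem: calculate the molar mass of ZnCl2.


M(ZnCl2) = 1×65.38 + 2×35.45
= 65.38 + 70.9
= 136.28 g/mol

136.28 g/mol


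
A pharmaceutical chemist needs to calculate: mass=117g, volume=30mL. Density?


ρ = mass/volume
= 117/30
= 3.9 g/mL

3.9 g/mL


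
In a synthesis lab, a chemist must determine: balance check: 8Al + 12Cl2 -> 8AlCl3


Equation: 8Al + 12Cl2 -> 8AlCl3
Check atoms: Al: 8=8, Cl: 24=24
Balanced

Yes, balanced


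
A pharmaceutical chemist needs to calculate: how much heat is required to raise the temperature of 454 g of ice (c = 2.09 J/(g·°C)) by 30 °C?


q = mcΔT = 454 × 2.09 × 30
= 28465.80 J

28465.80 J


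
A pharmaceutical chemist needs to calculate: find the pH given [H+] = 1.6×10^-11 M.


pH = -log10([H+]) = -log10(1.6×10^-11)
= 11 - log10(1.6)
= 11 - 0.2
= 10.8

10.8


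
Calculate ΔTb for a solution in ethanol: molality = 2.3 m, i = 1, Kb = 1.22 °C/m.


ΔTb = Kb × m × i
= 1.22 × 2.3 × 1
= 2.806 °C

2.806 °C


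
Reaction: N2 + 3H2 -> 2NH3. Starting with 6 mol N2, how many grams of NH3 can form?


Mole ratio NH3:N2 = 2:1
n(NH3) = 6 × 2/1 = 12.000 mol
mass = 12.000 × 17.03 = 204.36 g

204.36 g


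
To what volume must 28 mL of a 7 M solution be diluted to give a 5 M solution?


C1V1 = C2V2
7 × 28 = 5 × V2
V2 = 196/5 = 39.2 mL

39.2 mL


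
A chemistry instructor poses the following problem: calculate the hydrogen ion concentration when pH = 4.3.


[H+] = 10^(-pH) = 10^(-4.3)
= 5.01×10^-5 M

5.01×10^-5 M


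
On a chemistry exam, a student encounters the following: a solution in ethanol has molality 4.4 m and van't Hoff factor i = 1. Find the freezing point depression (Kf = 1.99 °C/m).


ΔTf = Kf × m × i
= 1.99 × 4.4 × 1
= 8.756 °C

8.756 °C


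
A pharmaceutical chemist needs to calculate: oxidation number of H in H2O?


H is +1 with nonmetals
Oxidation number: +1

+1


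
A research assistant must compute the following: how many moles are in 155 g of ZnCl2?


M(ZnCl2) = 136.28 g/mol
n = mass/M = 155/136.28 = 1.1374 mol

1.1374 mol


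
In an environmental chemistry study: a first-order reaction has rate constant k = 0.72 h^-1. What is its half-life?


t½ = ln2/k = 0.693147/(0.72 h^-1)
= 0.9627 h

0.9627 h


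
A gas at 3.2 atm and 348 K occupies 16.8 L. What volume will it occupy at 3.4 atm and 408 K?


P1V1/T1 = P2V2/T2
V2 = P1V1T2/(T1P2)
= 3.2×16.8×408/(348×3.4)
= 18.538 L

18.538 L


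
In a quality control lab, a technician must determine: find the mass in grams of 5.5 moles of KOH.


M(KOH) = 56.11 g/mol
mass = n × M = 5.5 × 56.11 = 308.61 g

308.61 g


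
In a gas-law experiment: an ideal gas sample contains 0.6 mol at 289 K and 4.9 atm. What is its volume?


PV = nRT  (R = 0.08206 L·atm/(mol·K))
V = nRT/P = 0.6×0.08206×289/4.9
= 2.904 L

2.904 L


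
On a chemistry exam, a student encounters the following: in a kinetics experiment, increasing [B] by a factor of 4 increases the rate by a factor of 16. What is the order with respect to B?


rate ∝ [B]^n
4^n = 16 → n = 2
Order in B: 2

2


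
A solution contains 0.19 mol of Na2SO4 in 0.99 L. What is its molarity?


M = n/V = 0.19/0.99 = 0.192 mol/L

0.192 M


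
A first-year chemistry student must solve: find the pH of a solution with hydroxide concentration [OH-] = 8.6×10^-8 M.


pOH = -log10([OH-]) = -log10(8.6×10^-8)
= 8 - log10(8.6) = 7.07
pH = 14 - pOH = 14 - 7.07 = 6.93

6.93


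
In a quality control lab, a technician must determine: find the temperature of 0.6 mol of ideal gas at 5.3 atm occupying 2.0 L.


PV = nRT  (R = 0.08206 L·atm/(mol·K))
T = PV/(nR) = 5.3×2.0/(0.6×0.08206)
= 10.60/0.049236
= 215.29 K

215.29 K


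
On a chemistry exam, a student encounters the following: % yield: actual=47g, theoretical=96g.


% yield = actual/theoretical × 100
= 47/96 × 100
= 48.96%

48.96%


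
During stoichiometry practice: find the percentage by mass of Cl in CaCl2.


M(CaCl2) = 1×40.08 + 2×35.45 = 110.98 g/mol
Mass of Cl = 2 × 35.45 = 70.90 g/mol
% Cl = 70.90/110.98 × 100 = 63.89%

63.89%


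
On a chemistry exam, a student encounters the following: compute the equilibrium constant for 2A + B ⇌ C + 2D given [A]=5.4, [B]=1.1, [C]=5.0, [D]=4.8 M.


Kc = [C][D]^2/([A]^2[B])
= (5.0^1 × 4.8^2)/(5.4^2 × 1.1^1)
= 115.2/32.076
= 3.591

3.591


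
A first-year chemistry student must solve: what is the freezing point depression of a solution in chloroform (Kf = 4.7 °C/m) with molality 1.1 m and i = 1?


ΔTf = Kf × m × i
= 4.7 × 1.1 × 1
= 5.17 °C

5.17 °C


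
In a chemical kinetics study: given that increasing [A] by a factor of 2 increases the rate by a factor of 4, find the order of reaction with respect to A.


rate ∝ [A]^n
2^n = 4 → n = 2
Order in A: 2

2


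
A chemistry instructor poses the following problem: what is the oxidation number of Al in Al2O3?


Al is +3
Oxidation number: +3

+3


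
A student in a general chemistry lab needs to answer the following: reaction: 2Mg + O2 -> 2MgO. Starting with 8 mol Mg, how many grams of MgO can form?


Mole ratio MgO:Mg = 2:2
n(MgO) = 8 × 2/2 = 8.000 mol
mass = 8.000 × 40.31 = 322.48 g

322.48 g


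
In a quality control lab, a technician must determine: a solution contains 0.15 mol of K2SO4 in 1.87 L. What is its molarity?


M = n/V = 0.15/1.87 = 0.080 mol/L

0.080 M


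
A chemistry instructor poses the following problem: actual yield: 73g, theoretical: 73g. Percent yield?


% yield = actual/theoretical × 100
= 73/73 × 100
= 100.0%

100.0%


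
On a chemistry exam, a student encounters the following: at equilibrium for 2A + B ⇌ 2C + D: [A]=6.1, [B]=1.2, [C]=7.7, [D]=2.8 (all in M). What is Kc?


Kc = [C]^2[D]/([A]^2[B])
= (7.7^2 × 2.8^1)/(6.1^2 × 1.2^1)
= 166.012/44.652
= 3.718

3.718


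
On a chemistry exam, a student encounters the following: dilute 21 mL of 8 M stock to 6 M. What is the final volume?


C1V1 = C2V2
8 × 21 = 6 × V2
V2 = 168/6 = 28.0 mL

28.0 mL


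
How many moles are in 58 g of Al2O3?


M(Al2O3) = 101.96 g/mol
n = mass/M = 58/101.96 = 0.5689 mol

0.5689 mol


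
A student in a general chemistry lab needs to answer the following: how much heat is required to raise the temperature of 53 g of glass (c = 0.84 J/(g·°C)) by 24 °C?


q = mcΔT = 53 × 0.84 × 24
= 1068.48 J

1068.48 J


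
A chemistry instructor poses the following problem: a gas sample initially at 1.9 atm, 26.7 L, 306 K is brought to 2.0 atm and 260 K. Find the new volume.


P1V1/T1 = P2V2/T2
V2 = P1V1T2/(T1P2)
= 1.9×26.7×260/(306×2.0)
= 21.552 L

21.552 L


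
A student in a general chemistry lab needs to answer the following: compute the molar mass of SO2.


M(SO2) = 1×32.07 + 2×16.0
= 32.07 + 32.0
= 64.07 g/mol

64.07 g/mol


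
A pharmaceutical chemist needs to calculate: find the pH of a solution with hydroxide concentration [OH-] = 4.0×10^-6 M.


pOH = -log10([OH-]) = -log10(4.0×10^-6)
= 6 - log10(4.0) = 5.4
pH = 14 - pOH = 14 - 5.4 = 8.6

8.6


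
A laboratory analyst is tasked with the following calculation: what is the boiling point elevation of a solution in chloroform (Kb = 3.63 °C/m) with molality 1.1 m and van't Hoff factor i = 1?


ΔTb = Kb × m × i
= 3.63 × 1.1 × 1
= 3.993 °C

3.993 °C


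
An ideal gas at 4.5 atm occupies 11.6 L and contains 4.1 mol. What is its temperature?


PV = nRT  (R = 0.08206 L·atm/(mol·K))
T = PV/(nR) = 4.5×11.6/(4.1×0.08206)
= 52.20/0.336446
= 155.15 K

155.15 K


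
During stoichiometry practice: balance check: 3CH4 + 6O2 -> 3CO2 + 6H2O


Equation: 3CH4 + 6O2 -> 3CO2 + 6H2O
Check atoms: C: 3=3, H: 12=12, O: 12=12
Balanced

Yes, balanced


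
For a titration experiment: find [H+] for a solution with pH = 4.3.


[H+] = 10^(-pH) = 10^(-4.3)
= 5.01×10^-5 M

5.01×10^-5 M


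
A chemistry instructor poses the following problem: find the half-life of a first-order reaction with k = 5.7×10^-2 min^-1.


t½ = ln2/k = 0.693147/(5.7×10^-2 min^-1)
= 12.16 min

12.16 min


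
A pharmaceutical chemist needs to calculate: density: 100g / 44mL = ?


ρ = mass/volume
= 100/44
= 2.273 g/mL

2.273 g/mL


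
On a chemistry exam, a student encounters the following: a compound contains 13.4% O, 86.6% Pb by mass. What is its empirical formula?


Assume 100 g sample. Moles of each element:
  O: 13.4/16.0 = 0.838 mol
  Pb: 86.6/207.2 = 0.418 mol
Divide by smallest (0.418):
  O: 0.838/0.418 = 2.0
  Pb: 0.418/0.418 = 1.0
Empirical formula: PbO2

PbO2


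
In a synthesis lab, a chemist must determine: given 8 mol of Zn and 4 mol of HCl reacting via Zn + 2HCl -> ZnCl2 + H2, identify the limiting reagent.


Mole ratio available / coefficient:
  Zn: 8/1 = 8.000
  HCl: 4/2 = 2.000
Smaller ratio is limiting.

HCl


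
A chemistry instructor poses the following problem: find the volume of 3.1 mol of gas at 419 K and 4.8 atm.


PV = nRT  (R = 0.08206 L·atm/(mol·K))
V = nRT/P = 3.1×0.08206×419/4.8
= 22.206 L

22.206 L


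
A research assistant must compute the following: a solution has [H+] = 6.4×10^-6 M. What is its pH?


pH = -log10([H+]) = -log10(6.4×10^-6)
= 6 - log10(6.4)
= 6 - 0.81
= 5.19

5.19


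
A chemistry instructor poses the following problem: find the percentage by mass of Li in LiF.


M(LiF) = 1×6.94 + 1×19.0 = 25.94 g/mol
Mass of Li = 1 × 6.94 = 6.94 g/mol
% Li = 6.94/25.94 × 100 = 26.75%

26.75%


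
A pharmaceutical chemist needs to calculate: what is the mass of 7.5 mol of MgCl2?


M(MgCl2) = 95.21 g/mol
mass = n × M = 7.5 × 95.21 = 714.08 g

714.08 g


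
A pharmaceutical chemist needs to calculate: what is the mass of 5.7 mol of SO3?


M(SO3) = 80.07 g/mol
mass = n × M = 5.7 × 80.07 = 456.40 g

456.40 g


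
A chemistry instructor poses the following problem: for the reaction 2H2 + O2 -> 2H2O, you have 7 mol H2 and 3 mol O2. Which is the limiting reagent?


Mole ratio available / coefficient:
  H2: 7/2 = 3.500
  O2: 3/1 = 3.000
Smaller ratio is limiting.

O2


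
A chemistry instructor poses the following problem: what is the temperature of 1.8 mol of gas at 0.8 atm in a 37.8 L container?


PV = nRT  (R = 0.08206 L·atm/(mol·K))
T = PV/(nR) = 0.8×37.8/(1.8×0.08206)
= 30.24/0.147708
= 204.73 K

204.73 K


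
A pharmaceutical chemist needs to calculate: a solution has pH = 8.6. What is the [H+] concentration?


[H+] = 10^(-pH) = 10^(-8.6)
= 2.51×10^-9 M

2.51×10^-9 M


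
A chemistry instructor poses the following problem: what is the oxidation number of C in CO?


x + (-2) = 0, so x = +2
Oxidation number: +2

+2


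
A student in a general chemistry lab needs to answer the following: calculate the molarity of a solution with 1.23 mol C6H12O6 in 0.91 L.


M = n/V = 1.23/0.91 = 1.352 mol/L

1.352 M


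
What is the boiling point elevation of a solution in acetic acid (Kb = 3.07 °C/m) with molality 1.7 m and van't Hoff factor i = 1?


ΔTb = Kb × m × i
= 3.07 × 1.7 × 1
= 5.219 °C

5.219 °C


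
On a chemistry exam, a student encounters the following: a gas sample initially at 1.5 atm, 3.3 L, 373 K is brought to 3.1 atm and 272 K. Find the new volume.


P1V1/T1 = P2V2/T2
V2 = P1V1T2/(T1P2)
= 1.5×3.3×272/(373×3.1)
= 1.164 L

1.164 L


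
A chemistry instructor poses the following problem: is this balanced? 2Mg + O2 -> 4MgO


Equation: 2Mg + O2 -> 4MgO
Check atoms: Mg: 2≠4, O: 2≠4
Not balanced

No, not balanced


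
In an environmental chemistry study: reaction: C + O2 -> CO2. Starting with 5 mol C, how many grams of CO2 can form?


Mole ratio CO2:C = 1:1
n(CO2) = 5 × 1/1 = 5.000 mol
mass = 5.000 × 44.01 = 220.05 g

220.05 g


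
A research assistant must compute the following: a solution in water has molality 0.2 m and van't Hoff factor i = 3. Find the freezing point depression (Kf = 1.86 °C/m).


ΔTf = Kf × m × i
= 1.86 × 0.2 × 3
= 1.116 °C

1.116 °C


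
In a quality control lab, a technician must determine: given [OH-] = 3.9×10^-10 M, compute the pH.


pOH = -log10([OH-]) = -log10(3.9×10^-10)
= 10 - log10(3.9) = 9.41
pH = 14 - pOH = 14 - 9.41 = 4.59

4.59


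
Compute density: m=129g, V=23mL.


ρ = mass/volume
= 129/23
= 5.609 g/mL

5.609 g/mL


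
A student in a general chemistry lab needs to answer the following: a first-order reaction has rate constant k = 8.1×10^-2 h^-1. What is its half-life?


t½ = ln2/k = 0.693147/(8.1×10^-2 h^-1)
= 8.557 h

8.557 h


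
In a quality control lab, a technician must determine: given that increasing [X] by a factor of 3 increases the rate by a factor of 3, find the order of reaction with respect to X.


rate ∝ [X]^n
3^n = 3 → n = 1
Order in X: 1

1


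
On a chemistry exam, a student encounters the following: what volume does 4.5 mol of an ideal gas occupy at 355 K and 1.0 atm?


PV = nRT  (R = 0.08206 L·atm/(mol·K))
V = nRT/P = 4.5×0.08206×355/1.0
= 131.091 L

131.091 L


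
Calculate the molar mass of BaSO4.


M(BaSO4) = 1×137.33 + 1×32.07 + 4×16.0
= 137.33 + 32.07 + 64.0
= 233.4 g/mol

233.4 g/mol


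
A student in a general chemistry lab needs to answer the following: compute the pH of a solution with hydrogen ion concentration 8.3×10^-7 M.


pH = -log10([H+]) = -log10(8.3×10^-7)
= 7 - log10(8.3)
= 7 - 0.92
= 6.08

6.08


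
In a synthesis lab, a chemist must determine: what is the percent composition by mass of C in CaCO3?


M(CaCO3) = 1×40.08 + 1×12.01 + 3×16.0 = 100.09 g/mol
Mass of C = 1 × 12.01 = 12.01 g/mol
% C = 12.01/100.09 × 100 = 12.00%

12.00%


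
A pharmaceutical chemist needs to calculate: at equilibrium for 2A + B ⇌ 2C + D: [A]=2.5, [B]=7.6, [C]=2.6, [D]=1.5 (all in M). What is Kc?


Kc = [C]^2[D]/([A]^2[B])
= (2.6^2 × 1.5^1)/(2.5^2 × 7.6^1)
= 10.14/47.5
= 0.2135

0.2135


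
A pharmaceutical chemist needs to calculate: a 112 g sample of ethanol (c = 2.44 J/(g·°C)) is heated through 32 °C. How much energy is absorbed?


q = mcΔT = 112 × 2.44 × 32
= 8744.96 J

8744.96 J


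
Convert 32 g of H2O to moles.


M(H2O) = 18.02 g/mol
n = mass/M = 32/18.02 = 1.7758 mol

1.7758 mol


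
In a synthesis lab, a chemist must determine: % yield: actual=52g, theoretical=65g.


% yield = actual/theoretical × 100
= 52/65 × 100
= 80.0%

80.0%


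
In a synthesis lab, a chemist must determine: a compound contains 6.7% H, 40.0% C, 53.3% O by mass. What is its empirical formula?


Assume 100 g sample. Moles of each element:
  H: 6.7/1.008 = 6.647 mol
  C: 40.0/12.01 = 3.331 mol
  O: 53.3/16.0 = 3.331 mol
Divide by smallest (3.331):
  H: 6.647/3.331 = 2.0
  C: 3.331/3.331 = 1.0
  O: 3.331/3.331 = 1.0
Empirical formula: CH2O

CH2O


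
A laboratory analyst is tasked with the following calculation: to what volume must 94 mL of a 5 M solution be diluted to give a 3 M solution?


C1V1 = C2V2
5 × 94 = 3 × V2
V2 = 470/3 = 156.67 mL

156.67 mL


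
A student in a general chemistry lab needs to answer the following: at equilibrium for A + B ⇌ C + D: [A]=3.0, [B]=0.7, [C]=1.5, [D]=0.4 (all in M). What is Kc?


Kc = [C][D]/([A][B])
= (1.5^1 × 0.4^1)/(3.0^1 × 0.7^1)
= 0.6/2.1
= 0.2857

0.2857


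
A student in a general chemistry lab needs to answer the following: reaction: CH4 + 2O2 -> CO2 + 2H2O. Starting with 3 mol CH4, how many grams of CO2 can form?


Mole ratio CO2:CH4 = 1:1
n(CO2) = 3 × 1/1 = 3.000 mol
mass = 3.000 × 44.01 = 132.03 g

132.03 g


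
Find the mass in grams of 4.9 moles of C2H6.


M(C2H6) = 30.07 g/mol
mass = n × M = 4.9 × 30.07 = 147.34 g

147.34 g


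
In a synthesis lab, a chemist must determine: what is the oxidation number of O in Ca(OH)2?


O is usually -2
Oxidation number: -2

-2


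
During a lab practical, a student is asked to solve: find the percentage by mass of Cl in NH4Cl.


M(NH4Cl) = 1×14.01 + 4×1.008 + 1×35.45 = 53.492 g/mol
Mass of Cl = 1 × 35.45 = 35.45 g/mol
% Cl = 35.45/53.492 × 100 = 66.27%

66.27%


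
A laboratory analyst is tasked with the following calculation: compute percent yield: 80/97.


% yield = actual/theoretical × 100
= 80/97 × 100
= 82.47%

82.47%


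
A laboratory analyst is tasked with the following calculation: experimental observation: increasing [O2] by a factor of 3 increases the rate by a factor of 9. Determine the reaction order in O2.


rate ∝ [O2]^n
3^n = 9 → n = 2
Order in O2: 2

2


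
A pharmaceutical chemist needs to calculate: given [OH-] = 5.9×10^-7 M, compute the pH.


pOH = -log10([OH-]) = -log10(5.9×10^-7)
= 7 - log10(5.9) = 6.23
pH = 14 - pOH = 14 - 6.23 = 7.77

7.77


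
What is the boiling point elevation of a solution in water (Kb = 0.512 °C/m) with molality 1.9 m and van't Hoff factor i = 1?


ΔTb = Kb × m × i
= 0.512 × 1.9 × 1
= 0.9728 °C

0.9728 °C


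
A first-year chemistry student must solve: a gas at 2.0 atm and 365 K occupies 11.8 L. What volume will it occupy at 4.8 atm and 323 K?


P1V1/T1 = P2V2/T2
V2 = P1V1T2/(T1P2)
= 2.0×11.8×323/(365×4.8)
= 4.351 L

4.351 L


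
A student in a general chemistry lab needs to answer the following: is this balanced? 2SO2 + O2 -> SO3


Equation: 2SO2 + O2 -> SO3
Check atoms: O: 6≠3, S: 2≠1
Not balanced

No, not balanced


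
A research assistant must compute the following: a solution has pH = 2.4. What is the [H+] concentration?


[H+] = 10^(-pH) = 10^(-2.4)
= 3.98×10^-3 M

3.98×10^-3 M


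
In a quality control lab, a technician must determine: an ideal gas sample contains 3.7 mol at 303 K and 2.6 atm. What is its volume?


PV = nRT  (R = 0.08206 L·atm/(mol·K))
V = nRT/P = 3.7×0.08206×303/2.6
= 35.384 L

35.384 L


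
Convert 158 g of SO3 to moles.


M(SO3) = 80.07 g/mol
n = mass/M = 158/80.07 = 1.9733 mol

1.9733 mol


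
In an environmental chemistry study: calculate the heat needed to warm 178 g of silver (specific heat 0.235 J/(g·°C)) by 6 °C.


q = mcΔT = 178 × 0.235 × 6
= 250.98 J

250.98 J


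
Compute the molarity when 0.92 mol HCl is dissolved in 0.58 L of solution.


M = n/V = 0.92/0.58 = 1.586 mol/L

1.586 M


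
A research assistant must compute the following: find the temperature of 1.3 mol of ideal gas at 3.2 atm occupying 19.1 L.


PV = nRT  (R = 0.08206 L·atm/(mol·K))
T = PV/(nR) = 3.2×19.1/(1.3×0.08206)
= 61.12/0.106678
= 572.94 K

572.94 K


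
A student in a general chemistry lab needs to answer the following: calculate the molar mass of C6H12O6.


M(C6H12O6) = 6×12.01 + 12×1.008 + 6×16.0
= 72.06 + 12.1 + 96.0
= 180.16 g/mol

180.16 g/mol


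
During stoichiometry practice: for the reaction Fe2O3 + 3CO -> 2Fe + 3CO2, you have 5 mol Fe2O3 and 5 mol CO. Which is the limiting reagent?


Mole ratio available / coefficient:
  Fe2O3: 5/1 = 5.000
  CO: 5/3 = 1.667
Smaller ratio is limiting.

CO


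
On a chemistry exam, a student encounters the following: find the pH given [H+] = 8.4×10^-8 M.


pH = -log10([H+]) = -log10(8.4×10^-8)
= 8 - log10(8.4)
= 8 - 0.92
= 7.08

7.08


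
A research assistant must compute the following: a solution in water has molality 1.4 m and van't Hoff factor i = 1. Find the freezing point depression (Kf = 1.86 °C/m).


ΔTf = Kf × m × i
= 1.86 × 1.4 × 1
= 2.604 °C

2.604 °C


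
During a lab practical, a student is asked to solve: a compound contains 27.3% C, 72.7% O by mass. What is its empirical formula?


Assume 100 g sample. Moles of each element:
  C: 27.3/12.01 = 2.273 mol
  O: 72.7/16.0 = 4.544 mol
Divide by smallest (2.273):
  C: 2.273/2.273 = 1.0
  O: 4.544/2.273 = 2.0
Empirical formula: CO2

CO2


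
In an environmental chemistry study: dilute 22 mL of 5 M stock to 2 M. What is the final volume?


C1V1 = C2V2
5 × 22 = 2 × V2
V2 = 110/2 = 55.0 mL

55.0 mL


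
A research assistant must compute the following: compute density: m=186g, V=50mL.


ρ = mass/volume
= 186/50
= 3.72 g/mL

3.72 g/mL


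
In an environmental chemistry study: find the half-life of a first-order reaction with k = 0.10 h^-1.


t½ = ln2/k = 0.693147/(0.10 h^-1)
= 6.931 h

6.931 h


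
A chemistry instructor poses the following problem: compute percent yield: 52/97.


% yield = actual/theoretical × 100
= 52/97 × 100
= 53.61%

53.61%


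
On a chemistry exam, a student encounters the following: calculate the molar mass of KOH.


M(KOH) = 1×39.1 + 1×16.0 + 1×1.008
= 39.1 + 16.0 + 1.01
= 56.11 g/mol

56.11 g/mol


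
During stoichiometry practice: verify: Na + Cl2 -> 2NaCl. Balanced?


Equation: Na + Cl2 -> 2NaCl
Check atoms: Cl: 2=2, Na: 1≠2
Not balanced

No, not balanced


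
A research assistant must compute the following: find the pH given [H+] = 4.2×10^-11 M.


pH = -log10([H+]) = -log10(4.2×10^-11)
= 11 - log10(4.2)
= 11 - 0.62
= 10.38

10.38


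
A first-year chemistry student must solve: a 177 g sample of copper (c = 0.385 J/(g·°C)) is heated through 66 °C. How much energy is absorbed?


q = mcΔT = 177 × 0.385 × 66
= 4497.57 J

4497.57 J


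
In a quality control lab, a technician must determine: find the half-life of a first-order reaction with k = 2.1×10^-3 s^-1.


t½ = ln2/k = 0.693147/(2.1×10^-3 s^-1)
= 330.1 s

330.1 s


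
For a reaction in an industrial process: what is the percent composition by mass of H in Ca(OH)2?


M(Ca(OH)2) = 1×40.08 + 2×16.0 + 2×1.008 = 74.096 g/mol
Mass of H = 2 × 1.008 = 2.016 g/mol
% H = 2.016/74.096 × 100 = 2.72%

2.72%


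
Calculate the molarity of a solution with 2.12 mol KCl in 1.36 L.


M = n/V = 2.12/1.36 = 1.559 mol/L

1.559 M


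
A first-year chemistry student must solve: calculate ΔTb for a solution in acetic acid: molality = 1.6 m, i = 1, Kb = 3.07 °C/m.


ΔTb = Kb × m × i
= 3.07 × 1.6 × 1
= 4.912 °C

4.912 °C


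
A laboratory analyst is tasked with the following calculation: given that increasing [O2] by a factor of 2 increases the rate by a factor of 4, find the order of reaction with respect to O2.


rate ∝ [O2]^n
2^n = 4 → n = 2
Order in O2: 2

2


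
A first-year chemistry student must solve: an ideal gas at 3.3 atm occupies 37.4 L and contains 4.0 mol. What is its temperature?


PV = nRT  (R = 0.08206 L·atm/(mol·K))
T = PV/(nR) = 3.3×37.4/(4.0×0.08206)
= 123.42/0.328240
= 376.01 K

376.01 K


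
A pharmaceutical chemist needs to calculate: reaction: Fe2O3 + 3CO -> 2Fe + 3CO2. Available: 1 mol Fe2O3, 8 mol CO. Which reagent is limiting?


Mole ratio available / coefficient:
  Fe2O3: 1/1 = 1.000
  CO: 8/3 = 2.667
Smaller ratio is limiting.

Fe2O3


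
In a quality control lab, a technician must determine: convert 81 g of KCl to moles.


M(KCl) = 74.55 g/mol
n = mass/M = 81/74.55 = 1.0865 mol

1.0865 mol


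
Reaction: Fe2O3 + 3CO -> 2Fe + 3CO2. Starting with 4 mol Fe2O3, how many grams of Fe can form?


Mole ratio Fe:Fe2O3 = 2:1
n(Fe) = 4 × 2/1 = 8.000 mol
mass = 8.000 × 55.85 = 446.8 g

446.8 g


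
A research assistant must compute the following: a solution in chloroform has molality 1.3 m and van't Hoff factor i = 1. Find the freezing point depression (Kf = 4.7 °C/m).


ΔTf = Kf × m × i
= 4.7 × 1.3 × 1
= 6.11 °C

6.11 °C


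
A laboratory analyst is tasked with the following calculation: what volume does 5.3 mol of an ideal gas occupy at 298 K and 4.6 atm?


PV = nRT  (R = 0.08206 L·atm/(mol·K))
V = nRT/P = 5.3×0.08206×298/4.6
= 28.175 L

28.175 L


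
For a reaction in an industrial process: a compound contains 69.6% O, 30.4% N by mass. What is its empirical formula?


Assume 100 g sample. Moles of each element:
  O: 69.6/16.0 = 4.35 mol
  N: 30.4/14.01 = 2.17 mol
Divide by smallest (2.17):
  O: 4.35/2.17 = 2.0
  N: 2.17/2.17 = 1.0
Empirical formula: NO2

NO2


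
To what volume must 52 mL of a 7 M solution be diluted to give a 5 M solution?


C1V1 = C2V2
7 × 52 = 5 × V2
V2 = 364/5 = 72.8 mL

72.8 mL


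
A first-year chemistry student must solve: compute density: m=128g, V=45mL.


ρ = mass/volume
= 128/45
= 2.844 g/mL

2.844 g/mL


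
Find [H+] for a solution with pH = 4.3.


[H+] = 10^(-pH) = 10^(-4.3)
= 5.01×10^-5 M

5.01×10^-5 M


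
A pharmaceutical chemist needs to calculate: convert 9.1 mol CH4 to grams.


M(CH4) = 16.04 g/mol
mass = n × M = 9.1 × 16.04 = 145.96 g

145.96 g


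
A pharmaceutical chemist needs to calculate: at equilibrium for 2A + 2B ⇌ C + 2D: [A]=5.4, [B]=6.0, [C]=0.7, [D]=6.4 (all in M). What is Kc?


Kc = [C][D]^2/([A]^2[B]^2)
= (0.7^1 × 6.4^2)/(5.4^2 × 6.0^2)
= 28.672/1049.76
= 0.02731

0.02731


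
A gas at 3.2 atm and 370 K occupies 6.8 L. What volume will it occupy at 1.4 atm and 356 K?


P1V1/T1 = P2V2/T2
V2 = P1V1T2/(T1P2)
= 3.2×6.8×356/(370×1.4)
= 14.955 L

14.955 L


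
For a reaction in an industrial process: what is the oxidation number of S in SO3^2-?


x + 3(-2) = -2, so x = +4
Oxidation number: +4

+4


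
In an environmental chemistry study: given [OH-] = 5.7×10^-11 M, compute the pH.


pOH = -log10([OH-]) = -log10(5.7×10^-11)
= 11 - log10(5.7) = 10.24
pH = 14 - pOH = 14 - 10.24 = 3.76

3.76


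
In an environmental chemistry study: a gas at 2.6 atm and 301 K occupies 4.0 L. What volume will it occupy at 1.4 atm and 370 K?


P1V1/T1 = P2V2/T2
V2 = P1V1T2/(T1P2)
= 2.6×4.0×370/(301×1.4)
= 9.131 L

9.131 L


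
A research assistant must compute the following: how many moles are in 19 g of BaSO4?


M(BaSO4) = 233.4 g/mol
n = mass/M = 19/233.4 = 0.0814 mol

0.0814 mol


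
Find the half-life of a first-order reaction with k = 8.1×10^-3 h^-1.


t½ = ln2/k = 0.693147/(8.1×10^-3 h^-1)
= 85.57 h

85.57 h


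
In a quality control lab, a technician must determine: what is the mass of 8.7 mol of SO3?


M(SO3) = 80.07 g/mol
mass = n × M = 8.7 × 80.07 = 696.61 g

696.61 g


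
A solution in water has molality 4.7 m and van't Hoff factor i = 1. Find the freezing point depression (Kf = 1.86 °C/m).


ΔTf = Kf × m × i
= 1.86 × 4.7 × 1
= 8.742 °C

8.742 °C


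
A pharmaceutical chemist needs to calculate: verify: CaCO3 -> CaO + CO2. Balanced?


Equation: CaCO3 -> CaO + CO2
Check atoms: C: 1=1, Ca: 1=1, O: 3=3
Balanced

Yes, balanced


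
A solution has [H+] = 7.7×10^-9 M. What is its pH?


pH = -log10([H+]) = -log10(7.7×10^-9)
= 9 - log10(7.7)
= 9 - 0.89
= 8.11

8.11


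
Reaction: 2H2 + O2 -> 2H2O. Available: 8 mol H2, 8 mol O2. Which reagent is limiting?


Mole ratio available / coefficient:
  H2: 8/2 = 4.000
  O2: 8/1 = 8.000
Smaller ratio is limiting.

H2


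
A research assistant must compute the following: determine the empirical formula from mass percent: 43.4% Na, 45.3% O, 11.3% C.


Assume 100 g sample. Moles of each element:
  Na: 43.4/22.99 = 1.888 mol
  O: 45.3/16.0 = 2.831 mol
  C: 11.3/12.01 = 0.941 mol
Divide by smallest (0.941):
  Na: 1.888/0.941 = 2.01
  O: 2.831/0.941 = 3.01
  C: 0.941/0.941 = 1.0
Empirical formula: Na2CO3

Na2CO3


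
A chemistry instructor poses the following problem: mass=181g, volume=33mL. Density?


ρ = mass/volume
= 181/33
= 5.485 g/mL

5.485 g/mL


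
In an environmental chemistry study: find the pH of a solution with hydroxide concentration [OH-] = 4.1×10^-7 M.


pOH = -log10([OH-]) = -log10(4.1×10^-7)
= 7 - log10(4.1) = 6.39
pH = 14 - pOH = 14 - 6.39 = 7.61

7.61


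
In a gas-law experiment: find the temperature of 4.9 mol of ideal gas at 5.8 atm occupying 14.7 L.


PV = nRT  (R = 0.08206 L·atm/(mol·K))
T = PV/(nR) = 5.8×14.7/(4.9×0.08206)
= 85.26/0.402094
= 212.04 K

212.04 K


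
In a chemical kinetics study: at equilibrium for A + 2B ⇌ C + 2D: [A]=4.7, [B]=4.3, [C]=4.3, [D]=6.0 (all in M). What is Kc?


Kc = [C][D]^2/([A][B]^2)
= (4.3^1 × 6.0^2)/(4.7^1 × 4.3^2)
= 154.8/86.903
= 1.781

1.781


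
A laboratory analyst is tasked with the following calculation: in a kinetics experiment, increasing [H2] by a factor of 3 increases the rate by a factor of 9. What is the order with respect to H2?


rate ∝ [H2]^n
3^n = 9 → n = 2
Order in H2: 2

2


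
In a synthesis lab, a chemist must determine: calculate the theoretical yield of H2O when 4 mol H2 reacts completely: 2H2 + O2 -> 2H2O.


Mole ratio H2O:H2 = 2:2
n(H2O) = 4 × 2/2 = 4.000 mol
mass = 4.000 × 18.02 = 72.08 g

72.08 g


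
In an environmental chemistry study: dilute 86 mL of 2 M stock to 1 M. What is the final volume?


C1V1 = C2V2
2 × 86 = 1 × V2
V2 = 172/1 = 172.0 mL

172.0 mL


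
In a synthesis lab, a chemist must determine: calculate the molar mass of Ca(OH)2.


M(Ca(OH)2) = 1×40.08 + 2×16.0 + 2×1.008
= 40.08 + 32.0 + 2.02
= 74.1 g/mol

74.1 g/mol


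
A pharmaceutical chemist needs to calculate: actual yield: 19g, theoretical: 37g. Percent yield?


% yield = actual/theoretical × 100
= 19/37 × 100
= 51.35%

51.35%


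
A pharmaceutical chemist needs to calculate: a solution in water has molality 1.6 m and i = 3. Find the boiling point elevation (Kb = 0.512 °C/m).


ΔTb = Kb × m × i
= 0.512 × 1.6 × 3
= 2.4576 °C

2.4576 °C


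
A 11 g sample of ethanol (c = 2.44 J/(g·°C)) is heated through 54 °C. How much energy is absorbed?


q = mcΔT = 11 × 2.44 × 54
= 1449.36 J

1449.36 J


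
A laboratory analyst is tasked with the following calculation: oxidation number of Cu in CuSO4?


Sulfate is -2, so Cu = +2
Oxidation number: +2

+2


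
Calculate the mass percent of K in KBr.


M(KBr) = 1×39.1 + 1×79.9 = 119.00 g/mol
Mass of K = 1 × 39.1 = 39.10 g/mol
% K = 39.10/119.00 × 100 = 32.86%

32.86%


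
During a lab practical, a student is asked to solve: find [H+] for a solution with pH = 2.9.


[H+] = 10^(-pH) = 10^(-2.9)
= 1.26×10^-3 M

1.26×10^-3 M


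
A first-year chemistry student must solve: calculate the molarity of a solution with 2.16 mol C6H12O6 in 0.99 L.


M = n/V = 2.16/0.99 = 2.182 mol/L

2.182 M


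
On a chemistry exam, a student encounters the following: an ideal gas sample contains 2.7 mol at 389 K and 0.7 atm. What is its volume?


PV = nRT  (R = 0.08206 L·atm/(mol·K))
V = nRT/P = 2.7×0.08206×389/0.7
= 123.125 L

123.125 L


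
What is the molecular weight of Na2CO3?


M(Na2CO3) = 2×22.99 + 1×12.01 + 3×16.0
= 45.98 + 12.01 + 48.0
= 105.99 g/mol

105.99 g/mol


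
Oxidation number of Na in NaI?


Group 1 metal: +1
Oxidation number: +1

+1


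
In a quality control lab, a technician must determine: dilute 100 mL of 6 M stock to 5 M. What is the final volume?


C1V1 = C2V2
6 × 100 = 5 × V2
V2 = 600/5 = 120.0 mL

120.0 mL


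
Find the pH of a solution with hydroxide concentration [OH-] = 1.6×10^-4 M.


pOH = -log10([OH-]) = -log10(1.6×10^-4)
= 4 - log10(1.6) = 3.8
pH = 14 - pOH = 14 - 3.8 = 10.2

10.2


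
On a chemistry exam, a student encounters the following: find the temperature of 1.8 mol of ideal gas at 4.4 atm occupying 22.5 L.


PV = nRT  (R = 0.08206 L·atm/(mol·K))
T = PV/(nR) = 4.4×22.5/(1.8×0.08206)
= 99.00/0.147708
= 670.24 K

670.24 K


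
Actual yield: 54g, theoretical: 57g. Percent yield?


% yield = actual/theoretical × 100
= 54/57 × 100
= 94.74%

94.74%


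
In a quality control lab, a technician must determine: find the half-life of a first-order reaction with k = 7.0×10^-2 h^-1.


t½ = ln2/k = 0.693147/(7.0×10^-2 h^-1)
= 9.902 h

9.902 h


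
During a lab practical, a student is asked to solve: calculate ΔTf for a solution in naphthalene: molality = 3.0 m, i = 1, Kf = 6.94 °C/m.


ΔTf = Kf × m × i
= 6.94 × 3.0 × 1
= 20.82 °C

20.82 °C


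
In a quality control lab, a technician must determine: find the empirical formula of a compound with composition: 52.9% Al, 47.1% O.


Assume 100 g sample. Moles of each element:
  Al: 52.9/26.98 = 1.961 mol
  O: 47.1/16.0 = 2.944 mol
Divide by smallest (1.961):
  Al: 1.961/1.961 = 1.0
  O: 2.944/1.961 = 1.5
Multiply all ratios by 2 to obtain whole numbers.
Empirical formula: Al2O3

Al2O3


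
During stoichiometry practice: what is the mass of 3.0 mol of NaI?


M(NaI) = 149.89 g/mol
mass = n × M = 3.0 × 149.89 = 449.67 g

449.67 g


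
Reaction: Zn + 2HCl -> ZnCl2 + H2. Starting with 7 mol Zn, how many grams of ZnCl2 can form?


Mole ratio ZnCl2:Zn = 1:1
n(ZnCl2) = 7 × 1/1 = 7.000 mol
mass = 7.000 × 136.28 = 953.96 g

953.96 g


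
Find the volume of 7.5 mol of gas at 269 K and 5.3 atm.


PV = nRT  (R = 0.08206 L·atm/(mol·K))
V = nRT/P = 7.5×0.08206×269/5.3
= 31.237 L

31.237 L


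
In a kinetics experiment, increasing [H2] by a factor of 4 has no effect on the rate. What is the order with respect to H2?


rate ∝ [H2]^n
rate ∝ [H2]^0
Order in H2: 0

0


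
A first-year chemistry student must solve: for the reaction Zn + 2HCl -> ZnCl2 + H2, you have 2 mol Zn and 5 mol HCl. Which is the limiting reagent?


Mole ratio available / coefficient:
  Zn: 2/1 = 2.000
  HCl: 5/2 = 2.500
Smaller ratio is limiting.

Zn


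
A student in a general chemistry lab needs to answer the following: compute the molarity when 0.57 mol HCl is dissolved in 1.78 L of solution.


M = n/V = 0.57/1.78 = 0.320 mol/L

0.320 M


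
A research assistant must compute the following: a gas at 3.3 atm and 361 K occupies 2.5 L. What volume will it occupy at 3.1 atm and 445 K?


P1V1/T1 = P2V2/T2
V2 = P1V1T2/(T1P2)
= 3.3×2.5×445/(361×3.1)
= 3.281 L

3.281 L


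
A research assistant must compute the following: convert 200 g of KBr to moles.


M(KBr) = 119.0 g/mol
n = mass/M = 200/119.0 = 1.6807 mol

1.6807 mol


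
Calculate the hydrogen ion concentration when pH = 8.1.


[H+] = 10^(-pH) = 10^(-8.1)
= 7.94×10^-9 M

7.94×10^-9 M


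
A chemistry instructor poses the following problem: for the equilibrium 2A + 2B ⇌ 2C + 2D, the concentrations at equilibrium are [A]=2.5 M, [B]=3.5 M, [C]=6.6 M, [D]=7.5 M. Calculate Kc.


Kc = [C]^2[D]^2/([A]^2[B]^2)
= (6.6^2 × 7.5^2)/(2.5^2 × 3.5^2)
= 2450.25/76.5625
= 32.00

32.00


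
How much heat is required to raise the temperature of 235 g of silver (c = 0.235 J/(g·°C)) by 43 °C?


q = mcΔT = 235 × 0.235 × 43
= 2374.68 J

2374.68 J


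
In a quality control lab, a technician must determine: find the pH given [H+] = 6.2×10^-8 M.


pH = -log10([H+]) = -log10(6.2×10^-8)
= 8 - log10(6.2)
= 8 - 0.79
= 7.21

7.21


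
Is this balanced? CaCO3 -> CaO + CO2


Equation: CaCO3 -> CaO + CO2
Check atoms: C: 1=1, Ca: 1=1, O: 3=3
Balanced

Yes, balanced


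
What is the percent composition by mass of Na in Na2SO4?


M(Na2SO4) = 2×22.99 + 1×32.07 + 4×16.0 = 142.05 g/mol
Mass of Na = 2 × 22.99 = 45.98 g/mol
% Na = 45.98/142.05 × 100 = 32.37%

32.37%


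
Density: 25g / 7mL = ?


ρ = mass/volume
= 25/7
= 3.571 g/mL

3.571 g/mL


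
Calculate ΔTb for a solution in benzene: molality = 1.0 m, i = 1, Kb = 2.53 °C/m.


ΔTb = Kb × m × i
= 2.53 × 1.0 × 1
= 2.53 °C

2.53 °C


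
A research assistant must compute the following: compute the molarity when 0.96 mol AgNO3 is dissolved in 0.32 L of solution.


M = n/V = 0.96/0.32 = 3.000 mol/L

3.000 M


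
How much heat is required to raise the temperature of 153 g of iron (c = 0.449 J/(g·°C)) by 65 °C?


q = mcΔT = 153 × 0.449 × 65
= 4465.31 J

4465.31 J


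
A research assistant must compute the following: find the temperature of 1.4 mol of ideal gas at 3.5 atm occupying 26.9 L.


PV = nRT  (R = 0.08206 L·atm/(mol·K))
T = PV/(nR) = 3.5×26.9/(1.4×0.08206)
= 94.15/0.114884
= 819.52 K

819.52 K


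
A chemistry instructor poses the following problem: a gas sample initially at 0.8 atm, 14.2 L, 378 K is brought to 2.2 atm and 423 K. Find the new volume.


P1V1/T1 = P2V2/T2
V2 = P1V1T2/(T1P2)
= 0.8×14.2×423/(378×2.2)
= 5.778 L

5.778 L


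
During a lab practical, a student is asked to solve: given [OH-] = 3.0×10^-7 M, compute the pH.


pOH = -log10([OH-]) = -log10(3.0×10^-7)
= 7 - log10(3.0) = 6.52
pH = 14 - pOH = 14 - 6.52 = 7.48

7.48
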